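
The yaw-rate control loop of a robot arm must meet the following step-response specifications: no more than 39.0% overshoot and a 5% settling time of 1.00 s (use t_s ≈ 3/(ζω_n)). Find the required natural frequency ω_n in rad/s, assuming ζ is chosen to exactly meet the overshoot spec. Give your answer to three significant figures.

ζ = −ln(OS)/√(π² + (ln OS)²). With OS = 0.390, ln OS = −0.9416 and ζ = 0.9416/3.280 = 0.287.
From t_s ≈ 3/(ζω_n): ω_n = 3/(ζ·t_s) = 3/(0.287·1.00) = 10.4 rad/s.

ω_n ≈ 10.4 rad/s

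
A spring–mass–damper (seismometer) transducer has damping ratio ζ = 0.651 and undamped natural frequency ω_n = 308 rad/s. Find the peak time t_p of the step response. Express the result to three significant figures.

t_p ≈ 0.0134 s

The damped frequency is ω_d = ω_n√(1−ζ²) = 308·√(1−0.424) = 234 rad/s.
Peak time t_p = π/ω_d = π/234 = 0.0134 s.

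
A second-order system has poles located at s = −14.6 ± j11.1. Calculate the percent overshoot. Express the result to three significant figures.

%OS ≈ 1.60%

The poles are at −σ ± jω_d with σ = 14.6 and ω_d = 11.1, so ω_n = √(σ²+ω_d²) = 18.3 rad/s and ζ = σ/ω_n = 0.796.
%OS = 100·exp(−πζ/√(1−ζ²)) = 1.60%.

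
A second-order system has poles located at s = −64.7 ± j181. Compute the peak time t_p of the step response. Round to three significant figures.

t_p ≈ 0.0174 s

t_p = π/ω_d with ω_d = 181 (the imaginary part), so t_p = 0.0174 s.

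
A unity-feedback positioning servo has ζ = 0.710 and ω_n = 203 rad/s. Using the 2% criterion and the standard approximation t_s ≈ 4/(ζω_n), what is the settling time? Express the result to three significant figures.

t_s ≈ 0.0278 s

t_s ≈ 4/(ζω_n) = 4/(0.710 × 203) = 0.0278 s.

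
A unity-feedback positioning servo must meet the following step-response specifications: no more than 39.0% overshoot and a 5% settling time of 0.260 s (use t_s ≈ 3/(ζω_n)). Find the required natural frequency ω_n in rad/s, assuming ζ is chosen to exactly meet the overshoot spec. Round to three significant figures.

From %OS = 100·exp(−πζ/√(1−ζ²)), invert to get ζ = −ln(OS)/√(π² + ln²(OS)) with OS = 0.390.
−ln 0.390 = 0.9416, so ζ = 0.9416/√(π² + 0.8866) = 0.287.
Then ω_n = 3/(ζ t_s) = 3/(0.287 × 0.260) = 40.2 rad/s.

ω_n ≈ 40.2 rad/s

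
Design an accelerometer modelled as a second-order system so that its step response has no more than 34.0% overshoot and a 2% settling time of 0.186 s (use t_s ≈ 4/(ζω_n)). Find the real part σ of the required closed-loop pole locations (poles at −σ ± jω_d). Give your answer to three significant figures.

The settling-time spec alone fixes σ = ζω_n = 4/t_s = 4/0.186 = 21.5.
(Overshoot then fixes ζ = 0.325 and hence ω_d = σ·√(1−ζ²)/ζ = 62.6 rad/s.)

σ ≈ 21.5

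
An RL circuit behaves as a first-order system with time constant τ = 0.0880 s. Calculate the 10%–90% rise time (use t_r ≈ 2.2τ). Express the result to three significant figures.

t_r ≈ 2.2τ = 0.194 s.

t_r ≈ 0.194 s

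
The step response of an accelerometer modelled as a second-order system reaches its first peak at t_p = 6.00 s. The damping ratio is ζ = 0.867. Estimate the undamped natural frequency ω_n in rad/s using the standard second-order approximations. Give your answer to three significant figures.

Peak time t_p = π/ω_d, so ω_d = π/t_p = π/6.00 = 0.524 rad/s.
ω_n = ω_d/√(1−ζ²) = 0.524/√0.248 = 1.05 rad/s.

ω_n ≈ 1.05 rad/s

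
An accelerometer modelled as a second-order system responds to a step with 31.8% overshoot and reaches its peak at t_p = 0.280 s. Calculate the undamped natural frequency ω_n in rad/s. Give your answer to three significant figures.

ω_n ≈ 11.9 rad/s

The overshoot fixes ζ = −ln(OS)/√(π²+ln²(OS)) = 0.343.
From t_p = π/ω_d, ω_d = π/0.280 = 11.2 rad/s, so ω_n = ω_d/√(1−ζ²) = 11.9 rad/s.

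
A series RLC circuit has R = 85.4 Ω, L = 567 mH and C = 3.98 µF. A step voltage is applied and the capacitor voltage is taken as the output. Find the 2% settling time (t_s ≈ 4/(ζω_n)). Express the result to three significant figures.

For a series RLC circuit (capacitor voltage as output), ω_n = 1/√(LC) = 1/√(567 mH · 3.98 µF) = 666 rad/s.
ζ = (R/2)·√(C/L) = (85.4/2)·√(3.98 µF/567 mH) = 0.113.
t_s ≈ 4/(ζω_n) = 0.0531 s.

t_s ≈ 0.0531 s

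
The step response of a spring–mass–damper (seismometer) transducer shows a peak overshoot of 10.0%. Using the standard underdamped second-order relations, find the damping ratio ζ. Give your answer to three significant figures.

Inverting the overshoot relation: ζ = |ln 0.100|/√(π² + ln²0.100) = 0.591.

ζ ≈ 0.591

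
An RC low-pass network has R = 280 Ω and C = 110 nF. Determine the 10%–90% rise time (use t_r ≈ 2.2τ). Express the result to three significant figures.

t_r ≈ 0.0000678 s

τ = RC = 280 × 110 nF = 0.0000308 s.
t_r ≈ 2.2τ = 0.0000678 s.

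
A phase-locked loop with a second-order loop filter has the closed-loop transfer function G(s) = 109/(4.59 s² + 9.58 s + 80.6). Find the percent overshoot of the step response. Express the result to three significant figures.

Dividing through by 4.59: denominator becomes s² + 2.087 s + 17.56.
So ω_n = √17.56 = 4.19 rad/s and ζ = 2.087/(2·4.19) = 0.249.
Overshoot: exp(−π·0.249/√(1−0.249²)) = 0.446, i.e. 44.6%.

%OS ≈ 44.6%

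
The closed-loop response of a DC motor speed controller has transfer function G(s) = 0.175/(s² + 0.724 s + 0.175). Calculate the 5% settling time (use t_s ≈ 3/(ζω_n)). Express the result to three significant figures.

Comparing the denominator to s² + 2ζω_n s + ω_n²: ω_n = √0.175 = 0.418 rad/s, and 2ζω_n = 0.724 so ζ = 0.724/(2·0.418) = 0.865.
t_s ≈ 3/(ζω_n) = 3/(0.865·0.418) = 8.29 s.

t_s ≈ 8.29 s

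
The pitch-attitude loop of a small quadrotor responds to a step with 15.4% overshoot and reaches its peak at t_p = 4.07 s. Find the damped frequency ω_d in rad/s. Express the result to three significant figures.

ω_d ≈ 0.772 rad/s

t_p = π/ω_d, so ω_d = π/4.07 = 0.772 rad/s.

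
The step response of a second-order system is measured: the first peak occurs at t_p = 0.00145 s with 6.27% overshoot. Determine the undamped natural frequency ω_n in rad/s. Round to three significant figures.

ω_n ≈ 2890 rad/s

ζ from %OS: ζ = |ln 0.0627|/√(π²+ln²0.0627) = 0.661.
t_p = π/ω_d ⇒ ω_d = 2170 rad/s; then ω_n = ω_d/√(1−ζ²) = 2890 rad/s.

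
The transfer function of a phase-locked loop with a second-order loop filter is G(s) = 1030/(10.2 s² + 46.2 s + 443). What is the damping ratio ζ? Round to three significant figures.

ζ ≈ 0.344

Dividing through by 10.2: denominator becomes s² + 4.529 s + 43.43.
So ω_n = √43.43 = 6.59 rad/s and ζ = 4.529/(2·6.59) = 0.344.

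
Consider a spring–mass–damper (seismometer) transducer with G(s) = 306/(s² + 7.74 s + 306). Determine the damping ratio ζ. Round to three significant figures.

ζ ≈ 0.221

Comparing the denominator to s² + 2ζω_n s + ω_n²: ω_n = √306 = 17.5 rad/s, and 2ζω_n = 7.74 so ζ = 7.74/(2·17.5) = 0.221.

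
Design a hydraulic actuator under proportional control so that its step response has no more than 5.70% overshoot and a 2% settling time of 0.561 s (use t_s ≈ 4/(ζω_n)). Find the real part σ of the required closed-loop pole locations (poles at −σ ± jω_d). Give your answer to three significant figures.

The settling-time spec alone fixes σ = ζω_n = 4/t_s = 4/0.561 = 7.13.
(Overshoot then fixes ζ = 0.674 and hence ω_d = σ·√(1−ζ²)/ζ = 7.82 rad/s.)

σ ≈ 7.13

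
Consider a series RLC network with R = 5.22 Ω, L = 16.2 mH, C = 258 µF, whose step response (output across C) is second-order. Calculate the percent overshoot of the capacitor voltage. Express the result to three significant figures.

%OS ≈ 33.4%

For a series RLC circuit (capacitor voltage as output), ω_n = 1/√(LC) = 1/√(16.2 mH · 258 µF) = 489 rad/s.
ζ = (R/2)·√(C/L) = (5.22/2)·√(258 µF/16.2 mH) = 0.329.
%OS = 100·exp(−πζ/√(1−ζ²)) = 33.4%.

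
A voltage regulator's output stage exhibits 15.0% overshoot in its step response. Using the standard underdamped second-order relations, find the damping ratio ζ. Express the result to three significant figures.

ζ ≈ 0.517

From %OS = 100·exp(−πζ/√(1−ζ²)), invert to get ζ = −ln(OS)/√(π² + ln²(OS)) with OS = 0.150.
−ln 0.150 = 1.897, so ζ = 1.897/√(π² + 3.599) = 0.517.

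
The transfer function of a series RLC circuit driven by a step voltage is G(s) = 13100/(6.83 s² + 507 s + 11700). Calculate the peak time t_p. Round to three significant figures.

t_p ≈ 0.172 s

Dividing through by 6.83: denominator becomes s² + 74.23 s + 1713.
So ω_n = √1713 = 41.4 rad/s and ζ = 74.23/(2·41.4) = 0.897.
ω_d = ω_n√(1−ζ²) = 18.3 rad/s. t_p = π/ω_d = 0.172 s.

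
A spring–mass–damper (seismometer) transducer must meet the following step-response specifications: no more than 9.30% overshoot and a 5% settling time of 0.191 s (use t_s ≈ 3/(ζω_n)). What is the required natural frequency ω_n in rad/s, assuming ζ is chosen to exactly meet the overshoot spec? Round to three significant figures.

ω_n ≈ 26.0 rad/s

ζ = −ln(OS)/√(π² + (ln OS)²). With OS = 0.0930, ln OS = −2.375 and ζ = 2.375/3.938 = 0.603.
Then ω_n = 3/(ζ t_s) = 3/(0.603 × 0.191) = 26.0 rad/s.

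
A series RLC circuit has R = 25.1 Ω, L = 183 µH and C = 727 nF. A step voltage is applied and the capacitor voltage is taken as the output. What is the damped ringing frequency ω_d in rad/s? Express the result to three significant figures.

For a series RLC circuit (capacitor voltage as output), ω_n = 1/√(LC) = 1/√(183 µH · 727 nF) = 86700 rad/s.
ζ = (R/2)·√(C/L) = (25.1/2)·√(727 nF/183 µH) = 0.791.
The damped frequency ω_d = ω_n√(1−ζ²) = 53000 rad/s.

ω_d ≈ 53000 rad/s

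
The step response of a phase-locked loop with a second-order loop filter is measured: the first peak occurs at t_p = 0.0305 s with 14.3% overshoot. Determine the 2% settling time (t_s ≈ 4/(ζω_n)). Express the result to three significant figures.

t_s ≈ 0.0627 s

ζ from %OS: ζ = |ln 0.143|/√(π²+ln²0.143) = 0.526.
t_p = π/ω_d ⇒ ω_d = 103 rad/s; then ω_n = ω_d/√(1−ζ²) = 121 rad/s.
t_s ≈ 4/(ζω_n) = 4/(0.526·121) = 0.0627 s.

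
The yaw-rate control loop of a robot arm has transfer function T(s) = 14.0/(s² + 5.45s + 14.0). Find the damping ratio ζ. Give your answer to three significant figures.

Comparing the denominator to s² + 2ζω_n s + ω_n²: ω_n = √14.0 = 3.74 rad/s, and 2ζω_n = 5.45 so ζ = 5.45/(2·3.74) = 0.728.

ζ ≈ 0.728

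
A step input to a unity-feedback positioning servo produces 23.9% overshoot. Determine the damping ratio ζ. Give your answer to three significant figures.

ζ ≈ 0.415

ζ = −ln(OS)/√(π² + (ln OS)²). With OS = 0.239, ln OS = −1.431 and ζ = 1.431/3.452 = 0.415.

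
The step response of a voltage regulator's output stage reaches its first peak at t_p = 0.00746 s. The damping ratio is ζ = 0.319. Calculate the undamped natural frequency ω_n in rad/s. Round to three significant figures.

Peak time t_p = π/ω_d, so ω_d = π/t_p = π/0.00746 = 421 rad/s.
ω_n = ω_d/√(1−ζ²) = 421/√0.898 = 444 rad/s.

ω_n ≈ 444 rad/s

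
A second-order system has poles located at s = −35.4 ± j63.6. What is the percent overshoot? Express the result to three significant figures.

%OS ≈ 17.4%

With σ = 35.4, ω_d = 63.6: ω_n = √(σ²+ω_d²) = 72.8 rad/s, ζ = σ/ω_n = 0.486.
%OS = 100 e^{−πζ/√(1−ζ²)} with ζ = 0.486 gives 17.4%.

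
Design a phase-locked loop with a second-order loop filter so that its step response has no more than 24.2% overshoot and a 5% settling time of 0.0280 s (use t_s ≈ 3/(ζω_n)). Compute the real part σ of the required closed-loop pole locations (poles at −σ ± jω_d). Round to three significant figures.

The settling-time spec alone fixes σ = ζω_n = 3/t_s = 3/0.0280 = 107.
(Overshoot then fixes ζ = 0.412 and hence ω_d = σ·√(1−ζ²)/ζ = 237 rad/s.)

σ ≈ 107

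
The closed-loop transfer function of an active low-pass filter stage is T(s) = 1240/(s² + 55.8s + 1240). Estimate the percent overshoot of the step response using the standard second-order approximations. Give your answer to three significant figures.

ω_n = √1240 = 35.2 rad/s; ζ = 55.8/(2·35.2) = 0.792.
Overshoot: exp(−π·0.792/√(1−0.792²)) = 0.0169, i.e. 1.69%.

%OS ≈ 1.69%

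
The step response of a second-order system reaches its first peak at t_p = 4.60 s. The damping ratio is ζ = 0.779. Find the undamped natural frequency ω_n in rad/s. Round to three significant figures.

ω_n ≈ 1.09 rad/s

Peak time t_p = π/ω_d, so ω_d = π/t_p = π/4.60 = 0.683 rad/s.
ω_n = ω_d/√(1−ζ²) = 0.683/√0.393 = 1.09 rad/s.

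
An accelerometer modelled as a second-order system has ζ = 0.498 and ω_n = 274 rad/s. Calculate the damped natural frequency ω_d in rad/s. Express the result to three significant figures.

ω_d ≈ 238 rad/s

ω_d = ω_n√(1−ζ²) = 274·√0.752 = 238 rad/s.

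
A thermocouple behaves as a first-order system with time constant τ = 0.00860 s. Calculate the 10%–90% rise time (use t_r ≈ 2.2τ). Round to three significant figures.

t_r ≈ 2.2τ = 0.0189 s.

t_r ≈ 0.0189 s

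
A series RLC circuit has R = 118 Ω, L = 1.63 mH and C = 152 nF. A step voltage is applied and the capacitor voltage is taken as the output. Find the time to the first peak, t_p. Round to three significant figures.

For a series RLC circuit (capacitor voltage as output), ω_n = 1/√(LC) = 1/√(1.63 mH · 152 nF) = 63500 rad/s.
ζ = (R/2)·√(C/L) = (118/2)·√(152 nF/1.63 mH) = 0.570.
ω_d = 63500·√(1 − 0.570²) = 52200 rad/s. t_p = π/ω_d = 0.0000602 s.

t_p ≈ 0.0000602 s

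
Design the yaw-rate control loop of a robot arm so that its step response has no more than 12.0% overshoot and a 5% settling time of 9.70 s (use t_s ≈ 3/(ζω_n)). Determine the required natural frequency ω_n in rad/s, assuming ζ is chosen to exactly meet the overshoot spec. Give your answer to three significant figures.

Inverting the overshoot relation: ζ = |ln 0.120|/√(π² + ln²0.120) = 0.559.
From t_s ≈ 3/(ζω_n): ω_n = 3/(ζ·t_s) = 3/(0.559·9.70) = 0.553 rad/s.

ω_n ≈ 0.553 rad/s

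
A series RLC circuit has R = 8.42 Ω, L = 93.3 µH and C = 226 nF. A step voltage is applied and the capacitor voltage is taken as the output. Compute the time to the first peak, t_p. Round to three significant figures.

t_p ≈ 0.0000147 s

For a series RLC circuit (capacitor voltage as output), ω_n = 1/√(LC) = 1/√(93.3 µH · 226 nF) = 218000 rad/s.
ζ = (R/2)·√(C/L) = (8.42/2)·√(226 nF/93.3 µH) = 0.207.
The damped frequency ω_d = ω_n√(1−ζ²) = 213000 rad/s. t_p = π/ω_d = 0.0000147 s.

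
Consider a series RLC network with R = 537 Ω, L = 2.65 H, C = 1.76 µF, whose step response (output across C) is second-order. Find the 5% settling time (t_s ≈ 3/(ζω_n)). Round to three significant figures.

For a series RLC circuit (capacitor voltage as output), ω_n = 1/√(LC) = 1/√(2.65 H · 1.76 µF) = 463 rad/s.
ζ = (R/2)·√(C/L) = (537/2)·√(1.76 µF/2.65 H) = 0.219.
t_s ≈ 3/(ζω_n) = 0.0296 s.

t_s ≈ 0.0296 s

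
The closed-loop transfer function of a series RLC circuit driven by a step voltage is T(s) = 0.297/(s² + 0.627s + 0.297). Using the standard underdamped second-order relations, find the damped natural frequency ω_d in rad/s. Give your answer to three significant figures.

ω_n = √0.297 = 0.545 rad/s; ζ = 0.627/(2·0.545) = 0.575.
ω_d = ω_n√(1−ζ²) = 0.446 rad/s.

ω_d ≈ 0.446 rad/s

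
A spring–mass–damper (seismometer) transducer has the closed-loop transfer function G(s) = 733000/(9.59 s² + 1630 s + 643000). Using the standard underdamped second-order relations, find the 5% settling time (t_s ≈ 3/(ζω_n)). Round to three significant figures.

Dividing through by 9.59: denominator becomes s² + 170.0 s + 67050.
So ω_n = √67050 = 259 rad/s and ζ = 170.0/(2·259) = 0.328.
t_s ≈ 3/(ζω_n) = 0.0353 s.

t_s ≈ 0.0353 s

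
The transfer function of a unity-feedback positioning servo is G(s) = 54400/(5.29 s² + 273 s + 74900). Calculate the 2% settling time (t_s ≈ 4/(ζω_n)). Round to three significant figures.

t_s ≈ 0.155 s

Dividing through by 5.29: denominator becomes s² + 51.61 s + 14160.
So ω_n = √14160 = 119 rad/s and ζ = 51.61/(2·119) = 0.217.
t_s ≈ 4/(ζω_n) = 0.155 s.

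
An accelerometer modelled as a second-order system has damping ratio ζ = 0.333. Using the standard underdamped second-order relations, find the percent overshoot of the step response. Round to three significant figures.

%OS ≈ 33.0%

For an underdamped second-order system, %OS = 100·exp(−πζ/√(1−ζ²)).
πζ/√(1−ζ²) = π·0.333/√(1−0.111) = 1.109, so %OS = 100·e^(−1.109) = 33.0%.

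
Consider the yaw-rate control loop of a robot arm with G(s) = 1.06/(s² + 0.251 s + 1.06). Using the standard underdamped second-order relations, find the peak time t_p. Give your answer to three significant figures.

t_p ≈ 3.07 s

ω_n = √1.06 = 1.03 rad/s; ζ = 0.251/(2·1.03) = 0.122.
ω_d = 1.03·√(1 − 0.122²) = 1.02 rad/s. Then t_p = π/ω_d = 3.07 s.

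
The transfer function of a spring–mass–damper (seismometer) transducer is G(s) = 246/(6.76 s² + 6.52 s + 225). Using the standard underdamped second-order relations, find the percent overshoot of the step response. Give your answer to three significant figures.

%OS ≈ 76.8%

Dividing through by 6.76: denominator becomes s² + 0.9645 s + 33.28.
So ω_n = √33.28 = 5.77 rad/s and ζ = 0.9645/(2·5.77) = 0.0836.
%OS = 100 e^{−πζ/√(1−ζ²)} with ζ = 0.0836 gives 76.8%.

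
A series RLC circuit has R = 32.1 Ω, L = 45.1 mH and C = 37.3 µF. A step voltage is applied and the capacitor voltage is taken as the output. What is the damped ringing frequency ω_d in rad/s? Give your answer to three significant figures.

For a series RLC circuit (capacitor voltage as output), ω_n = 1/√(LC) = 1/√(45.1 mH · 37.3 µF) = 771 rad/s.
ζ = (R/2)·√(C/L) = (32.1/2)·√(37.3 µF/45.1 mH) = 0.462.
ω_d = 771·√(1 − 0.462²) = 684 rad/s.

ω_d ≈ 684 rad/s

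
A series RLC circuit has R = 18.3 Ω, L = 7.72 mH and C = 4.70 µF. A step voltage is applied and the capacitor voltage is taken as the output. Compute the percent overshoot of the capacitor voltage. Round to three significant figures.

%OS ≈ 48.3%

For a series RLC circuit (capacitor voltage as output), ω_n = 1/√(LC) = 1/√(7.72 mH · 4.70 µF) = 5250 rad/s.
ζ = (R/2)·√(C/L) = (18.3/2)·√(4.70 µF/7.72 mH) = 0.226.
Overshoot: exp(−π·0.226/√(1−0.226²)) = 0.483, i.e. 48.3%.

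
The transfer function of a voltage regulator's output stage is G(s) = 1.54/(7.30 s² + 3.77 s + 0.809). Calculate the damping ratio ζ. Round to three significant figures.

ζ ≈ 0.776

Dividing through by 7.30: denominator becomes s² + 0.5164 s + 0.1108.
So ω_n = √0.1108 = 0.333 rad/s and ζ = 0.5164/(2·0.333) = 0.776.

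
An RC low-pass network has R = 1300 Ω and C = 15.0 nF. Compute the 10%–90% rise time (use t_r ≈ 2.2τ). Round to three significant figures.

τ = RC = 1300 × 15.0 nF = 0.0000195 s.
t_r ≈ 2.2τ = 0.0000429 s.

t_r ≈ 0.0000429 s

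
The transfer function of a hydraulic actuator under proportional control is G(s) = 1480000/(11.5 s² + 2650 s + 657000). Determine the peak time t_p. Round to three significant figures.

Dividing through by 11.5: denominator becomes s² + 230.4 s + 57130.
So ω_n = √57130 = 239 rad/s and ζ = 230.4/(2·239) = 0.482.
The damped frequency ω_d = ω_n√(1−ζ²) = 209 rad/s. t_p = π/ω_d = 0.0150 s.

t_p ≈ 0.0150 s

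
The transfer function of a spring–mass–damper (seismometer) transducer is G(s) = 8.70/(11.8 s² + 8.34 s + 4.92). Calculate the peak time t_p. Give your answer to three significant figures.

Dividing through by 11.8: denominator becomes s² + 0.7068 s + 0.4169.
So ω_n = √0.4169 = 0.646 rad/s and ζ = 0.7068/(2·0.646) = 0.547.
The damped frequency ω_d = ω_n√(1−ζ²) = 0.540 rad/s. t_p = π/ω_d = 5.81 s.

t_p ≈ 5.81 s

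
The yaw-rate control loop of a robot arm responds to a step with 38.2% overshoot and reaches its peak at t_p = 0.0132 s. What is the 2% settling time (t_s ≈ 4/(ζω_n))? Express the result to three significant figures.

t_s ≈ 0.0549 s

ζ from %OS: ζ = |ln 0.382|/√(π²+ln²0.382) = 0.293.
From t_p = π/ω_d, ω_d = π/0.0132 = 238 rad/s, so ω_n = ω_d/√(1−ζ²) = 249 rad/s.
t_s ≈ 4/(ζω_n) = 4/(0.293·249) = 0.0549 s.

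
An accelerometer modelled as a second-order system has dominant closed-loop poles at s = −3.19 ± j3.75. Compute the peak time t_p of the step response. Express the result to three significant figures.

t_p ≈ 0.838 s

t_p = π/ω_d with ω_d = 3.75 (the imaginary part), so t_p = 0.838 s.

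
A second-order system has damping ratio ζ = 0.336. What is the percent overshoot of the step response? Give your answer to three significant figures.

For an underdamped second-order system, %OS = 100·exp(−πζ/√(1−ζ²)).
πζ/√(1−ζ²) = π·0.336/√(1−0.113) = 1.121, so %OS = 100·e^(−1.121) = 32.6%.

%OS ≈ 32.6%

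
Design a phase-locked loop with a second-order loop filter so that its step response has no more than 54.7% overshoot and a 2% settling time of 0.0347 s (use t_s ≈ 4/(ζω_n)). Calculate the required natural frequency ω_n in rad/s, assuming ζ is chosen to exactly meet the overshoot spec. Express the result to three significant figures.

ω_n ≈ 611 rad/s

ζ = −ln(OS)/√(π² + (ln OS)²). With OS = 0.547, ln OS = −0.6033 and ζ = 0.6033/3.199 = 0.189.
From t_s ≈ 4/(ζω_n): ω_n = 4/(ζ·t_s) = 4/(0.189·0.0347) = 611 rad/s.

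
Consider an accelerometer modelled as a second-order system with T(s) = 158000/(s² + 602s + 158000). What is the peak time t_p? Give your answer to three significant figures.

t_p ≈ 0.0121 s

Comparing the denominator to s² + 2ζω_n s + ω_n²: ω_n = √158000 = 397 rad/s, and 2ζω_n = 602 so ζ = 602/(2·397) = 0.757.
ω_d = ω_n√(1−ζ²) = 260 rad/s. Then t_p = π/ω_d = 0.0121 s.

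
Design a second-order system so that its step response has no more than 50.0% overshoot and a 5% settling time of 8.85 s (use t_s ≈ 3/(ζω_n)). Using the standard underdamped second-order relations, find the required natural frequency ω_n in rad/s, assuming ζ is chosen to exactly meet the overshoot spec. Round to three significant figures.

ζ = −ln(OS)/√(π² + (ln OS)²). With OS = 0.500, ln OS = −0.6931 and ζ = 0.6931/3.217 = 0.215.
Then ω_n = 3/(ζ t_s) = 3/(0.215 × 8.85) = 1.57 rad/s.

ω_n ≈ 1.57 rad/s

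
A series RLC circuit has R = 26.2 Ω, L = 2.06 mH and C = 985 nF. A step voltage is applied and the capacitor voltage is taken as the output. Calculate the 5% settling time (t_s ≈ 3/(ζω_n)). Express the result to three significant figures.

For a series RLC circuit (capacitor voltage as output), ω_n = 1/√(LC) = 1/√(2.06 mH · 985 nF) = 22200 rad/s.
ζ = (R/2)·√(C/L) = (26.2/2)·√(985 nF/2.06 mH) = 0.286.
t_s ≈ 3/(ζω_n) = 0.000472 s.

t_s ≈ 0.000472 s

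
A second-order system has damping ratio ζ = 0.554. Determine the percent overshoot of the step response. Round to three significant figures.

%OS ≈ 12.4%

For an underdamped second-order system, %OS = 100·exp(−πζ/√(1−ζ²)).
πζ/√(1−ζ²) = π·0.554/√(1−0.307) = 2.091, so %OS = 100·e^(−2.091) = 12.4%.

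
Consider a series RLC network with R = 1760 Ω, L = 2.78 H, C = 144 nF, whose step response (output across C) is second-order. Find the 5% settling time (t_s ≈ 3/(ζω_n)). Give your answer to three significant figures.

For a series RLC circuit (capacitor voltage as output), ω_n = 1/√(LC) = 1/√(2.78 H · 144 nF) = 1580 rad/s.
ζ = (R/2)·√(C/L) = (1760/2)·√(144 nF/2.78 H) = 0.200.
t_s ≈ 3/(ζω_n) = 0.00948 s.

t_s ≈ 0.00948 s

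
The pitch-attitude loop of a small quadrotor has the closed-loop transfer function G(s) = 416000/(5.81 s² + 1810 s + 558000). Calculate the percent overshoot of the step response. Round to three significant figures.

Dividing through by 5.81: denominator becomes s² + 311.5 s + 96040.
So ω_n = √96040 = 310 rad/s and ζ = 311.5/(2·310) = 0.503.
Overshoot: exp(−π·0.503/√(1−0.503²)) = 0.161, i.e. 16.1%.

%OS ≈ 16.1%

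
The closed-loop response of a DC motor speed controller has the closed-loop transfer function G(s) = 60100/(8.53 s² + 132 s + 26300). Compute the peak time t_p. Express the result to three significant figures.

t_p ≈ 0.0571 s

Dividing through by 8.53: denominator becomes s² + 15.47 s + 3083.
So ω_n = √3083 = 55.5 rad/s and ζ = 15.47/(2·55.5) = 0.139.
ω_d = ω_n√(1−ζ²) = 55.0 rad/s. t_p = π/ω_d = 0.0571 s.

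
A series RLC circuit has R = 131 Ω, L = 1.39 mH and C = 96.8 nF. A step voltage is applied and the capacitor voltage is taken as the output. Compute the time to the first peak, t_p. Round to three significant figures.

t_p ≈ 0.0000435 s

For a series RLC circuit (capacitor voltage as output), ω_n = 1/√(LC) = 1/√(1.39 mH · 96.8 nF) = 86200 rad/s.
ζ = (R/2)·√(C/L) = (131/2)·√(96.8 nF/1.39 mH) = 0.547.
ω_d = ω_n√(1−ζ²) = 72200 rad/s. t_p = π/ω_d = 0.0000435 s.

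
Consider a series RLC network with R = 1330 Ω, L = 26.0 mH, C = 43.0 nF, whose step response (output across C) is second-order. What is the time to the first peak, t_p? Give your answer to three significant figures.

For a series RLC circuit (capacitor voltage as output), ω_n = 1/√(LC) = 1/√(26.0 mH · 43.0 nF) = 29900 rad/s.
ζ = (R/2)·√(C/L) = (1330/2)·√(43.0 nF/26.0 mH) = 0.855.
ω_d = ω_n√(1−ζ²) = 15500 rad/s. t_p = π/ω_d = 0.000203 s.

t_p ≈ 0.000203 s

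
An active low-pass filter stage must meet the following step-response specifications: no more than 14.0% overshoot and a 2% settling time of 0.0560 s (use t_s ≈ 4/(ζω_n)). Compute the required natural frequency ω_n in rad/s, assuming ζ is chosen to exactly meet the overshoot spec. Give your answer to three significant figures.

ω_n ≈ 135 rad/s

ζ = −ln(OS)/√(π² + (ln OS)²). With OS = 0.140, ln OS = −1.966 and ζ = 1.966/3.706 = 0.531.
From t_s ≈ 4/(ζω_n): ω_n = 4/(ζ·t_s) = 4/(0.531·0.0560) = 135 rad/s.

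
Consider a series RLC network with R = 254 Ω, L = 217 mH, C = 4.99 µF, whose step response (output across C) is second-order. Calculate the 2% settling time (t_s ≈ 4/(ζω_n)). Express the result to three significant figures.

t_s ≈ 0.00683 s

For a series RLC circuit (capacitor voltage as output), ω_n = 1/√(LC) = 1/√(217 mH · 4.99 µF) = 961 rad/s.
ζ = (R/2)·√(C/L) = (254/2)·√(4.99 µF/217 mH) = 0.609.
t_s ≈ 4/(ζω_n) = 0.00683 s.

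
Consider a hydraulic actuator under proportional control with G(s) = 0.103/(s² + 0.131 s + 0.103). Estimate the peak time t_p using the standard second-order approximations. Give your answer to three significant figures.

Comparing the denominator to s² + 2ζω_n s + ω_n²: ω_n = √0.103 = 0.321 rad/s, and 2ζω_n = 0.131 so ζ = 0.131/(2·0.321) = 0.204.
The damped frequency ω_d = ω_n√(1−ζ²) = 0.314 rad/s. Then t_p = π/ω_d = 10.0 s.

t_p ≈ 10.0 s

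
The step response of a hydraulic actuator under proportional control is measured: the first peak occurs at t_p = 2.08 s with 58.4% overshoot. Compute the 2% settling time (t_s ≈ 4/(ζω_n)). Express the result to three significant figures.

From the overshoot, ζ = −ln(OS)/√(π²+ln²(OS)) = 0.169.
From t_p = π/ω_d, ω_d = π/2.08 = 1.51 rad/s, so ω_n = ω_d/√(1−ζ²) = 1.53 rad/s.
t_s ≈ 4/(ζω_n) = 4/(0.169·1.53) = 15.5 s.

t_s ≈ 15.5 s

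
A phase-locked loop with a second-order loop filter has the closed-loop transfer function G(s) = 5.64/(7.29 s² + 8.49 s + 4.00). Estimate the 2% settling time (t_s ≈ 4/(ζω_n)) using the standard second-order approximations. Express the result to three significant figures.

Dividing through by 7.29: denominator becomes s² + 1.165 s + 0.5487.
So ω_n = √0.5487 = 0.741 rad/s and ζ = 1.165/(2·0.741) = 0.786.
t_s ≈ 4/(ζω_n) = 6.87 s.

t_s ≈ 6.87 s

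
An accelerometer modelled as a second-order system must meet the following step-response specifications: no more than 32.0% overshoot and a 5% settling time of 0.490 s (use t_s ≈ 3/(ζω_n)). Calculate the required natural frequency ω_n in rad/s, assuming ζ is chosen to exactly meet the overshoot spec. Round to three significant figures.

ω_n ≈ 18.0 rad/s

Inverting the overshoot relation: ζ = |ln 0.320|/√(π² + ln²0.320) = 0.341.
Then ω_n = 3/(ζ t_s) = 3/(0.341 × 0.490) = 18.0 rad/s.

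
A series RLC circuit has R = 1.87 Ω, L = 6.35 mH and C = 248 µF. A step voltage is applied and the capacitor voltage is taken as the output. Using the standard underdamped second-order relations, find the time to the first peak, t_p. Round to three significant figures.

For a series RLC circuit (capacitor voltage as output), ω_n = 1/√(LC) = 1/√(6.35 mH · 248 µF) = 797 rad/s.
ζ = (R/2)·√(C/L) = (1.87/2)·√(248 µF/6.35 mH) = 0.185.
ω_d = 797·√(1 − 0.185²) = 783 rad/s. t_p = π/ω_d = 0.00401 s.

t_p ≈ 0.00401 s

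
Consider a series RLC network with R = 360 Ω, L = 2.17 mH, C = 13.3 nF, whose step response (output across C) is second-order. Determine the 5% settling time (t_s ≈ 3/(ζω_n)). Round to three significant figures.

For a series RLC circuit (capacitor voltage as output), ω_n = 1/√(LC) = 1/√(2.17 mH · 13.3 nF) = 186000 rad/s.
ζ = (R/2)·√(C/L) = (360/2)·√(13.3 nF/2.17 mH) = 0.446.
t_s ≈ 3/(ζω_n) = 0.0000362 s.

t_s ≈ 0.0000362 s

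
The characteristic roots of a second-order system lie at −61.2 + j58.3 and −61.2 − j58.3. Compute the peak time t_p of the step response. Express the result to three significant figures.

t_p ≈ 0.0539 s

t_p = π/ω_d with ω_d = 58.3 (the imaginary part), so t_p = 0.0539 s.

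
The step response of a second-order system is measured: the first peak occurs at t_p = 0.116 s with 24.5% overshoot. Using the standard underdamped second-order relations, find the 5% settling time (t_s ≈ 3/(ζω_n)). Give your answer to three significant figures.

t_s ≈ 0.247 s

The overshoot fixes ζ = −ln(OS)/√(π²+ln²(OS)) = 0.409.
From t_p = π/ω_d, ω_d = π/0.116 = 27.1 rad/s, so ω_n = ω_d/√(1−ζ²) = 29.7 rad/s.
t_s ≈ 3/(ζω_n) = 3/(0.409·29.7) = 0.247 s.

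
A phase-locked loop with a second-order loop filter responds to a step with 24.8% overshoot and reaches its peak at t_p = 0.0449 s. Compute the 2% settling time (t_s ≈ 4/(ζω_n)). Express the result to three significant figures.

t_s ≈ 0.129 s

From the overshoot, ζ = −ln(OS)/√(π²+ln²(OS)) = 0.406.
From t_p = π/ω_d, ω_d = π/0.0449 = 70.0 rad/s, so ω_n = ω_d/√(1−ζ²) = 76.6 rad/s.
t_s ≈ 4/(ζω_n) = 4/(0.406·76.6) = 0.129 s.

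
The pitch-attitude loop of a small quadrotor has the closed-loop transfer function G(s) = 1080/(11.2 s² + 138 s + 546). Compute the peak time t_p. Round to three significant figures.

t_p ≈ 0.956 s

Dividing through by 11.2: denominator becomes s² + 12.32 s + 48.75.
So ω_n = √48.75 = 6.98 rad/s and ζ = 12.32/(2·6.98) = 0.882.
ω_d = ω_n√(1−ζ²) = 3.29 rad/s. t_p = π/ω_d = 0.956 s.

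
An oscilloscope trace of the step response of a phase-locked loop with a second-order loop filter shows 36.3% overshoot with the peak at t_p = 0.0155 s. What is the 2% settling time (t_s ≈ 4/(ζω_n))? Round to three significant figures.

t_s ≈ 0.0612 s

ζ from %OS: ζ = |ln 0.363|/√(π²+ln²0.363) = 0.307.
From t_p = π/ω_d, ω_d = π/0.0155 = 203 rad/s, so ω_n = ω_d/√(1−ζ²) = 213 rad/s.
t_s ≈ 4/(ζω_n) = 4/(0.307·213) = 0.0612 s.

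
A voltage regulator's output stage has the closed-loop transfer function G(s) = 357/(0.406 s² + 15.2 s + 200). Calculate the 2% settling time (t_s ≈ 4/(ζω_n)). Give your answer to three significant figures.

t_s ≈ 0.214 s

Dividing through by 0.406: denominator becomes s² + 37.44 s + 492.6.
So ω_n = √492.6 = 22.2 rad/s and ζ = 37.44/(2·22.2) = 0.843.
t_s ≈ 4/(ζω_n) = 0.214 s.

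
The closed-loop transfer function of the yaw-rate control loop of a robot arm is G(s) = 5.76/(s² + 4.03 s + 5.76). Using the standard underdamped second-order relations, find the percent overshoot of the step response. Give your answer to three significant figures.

%OS ≈ 0.779%

Matching coefficients with s² + 2ζω_n s + ω_n² gives ω_n² = 5.76 ⇒ ω_n = 2.40 rad/s, and ζ = 4.03/(2ω_n) = 0.840.
%OS = 100 e^{−πζ/√(1−ζ²)} with ζ = 0.840 gives 0.779%.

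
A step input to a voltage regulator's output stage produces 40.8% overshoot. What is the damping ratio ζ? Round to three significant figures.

ζ = −ln(OS)/√(π² + (ln OS)²). With OS = 0.408, ln OS = −0.8965 and ζ = 0.8965/3.267 = 0.274.

ζ ≈ 0.274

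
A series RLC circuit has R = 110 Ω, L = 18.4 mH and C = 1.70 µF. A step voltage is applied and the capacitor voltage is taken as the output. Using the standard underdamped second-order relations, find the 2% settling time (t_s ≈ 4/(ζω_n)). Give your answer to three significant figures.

For a series RLC circuit (capacitor voltage as output), ω_n = 1/√(LC) = 1/√(18.4 mH · 1.70 µF) = 5650 rad/s.
ζ = (R/2)·√(C/L) = (110/2)·√(1.70 µF/18.4 mH) = 0.529.
t_s ≈ 4/(ζω_n) = 0.00134 s.

t_s ≈ 0.00134 s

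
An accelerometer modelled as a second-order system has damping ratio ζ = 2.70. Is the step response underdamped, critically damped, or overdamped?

Since ζ = 2.70 > 1, the system is overdamped.

overdamped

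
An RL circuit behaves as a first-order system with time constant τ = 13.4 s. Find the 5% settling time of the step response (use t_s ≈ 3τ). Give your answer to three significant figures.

t_s ≈ 3τ = 40.2 s.

t_s ≈ 40.2 s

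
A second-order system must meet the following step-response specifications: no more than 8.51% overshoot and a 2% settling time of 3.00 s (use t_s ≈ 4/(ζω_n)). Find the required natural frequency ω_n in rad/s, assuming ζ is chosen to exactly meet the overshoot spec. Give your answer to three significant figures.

Inverting the overshoot relation: ζ = |ln 0.0851|/√(π² + ln²0.0851) = 0.617.
Then ω_n = 4/(ζ t_s) = 4/(0.617 × 3.00) = 2.16 rad/s.

ω_n ≈ 2.16 rad/s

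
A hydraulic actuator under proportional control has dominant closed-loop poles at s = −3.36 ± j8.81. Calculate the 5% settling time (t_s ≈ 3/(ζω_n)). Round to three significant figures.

t_s ≈ 0.893 s

For poles at −σ ± jω_d, ζω_n = σ = 3.36, so t_s ≈ 3/σ = 0.893 s.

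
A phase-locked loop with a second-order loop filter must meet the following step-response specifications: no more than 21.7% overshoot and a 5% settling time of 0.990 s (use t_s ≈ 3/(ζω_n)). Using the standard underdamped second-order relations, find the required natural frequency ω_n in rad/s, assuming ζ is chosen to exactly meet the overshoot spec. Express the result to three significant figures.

ζ = −ln(OS)/√(π² + (ln OS)²). With OS = 0.217, ln OS = −1.528 and ζ = 1.528/3.493 = 0.437.
From t_s ≈ 3/(ζω_n): ω_n = 3/(ζ·t_s) = 3/(0.437·0.990) = 6.93 rad/s.

ω_n ≈ 6.93 rad/s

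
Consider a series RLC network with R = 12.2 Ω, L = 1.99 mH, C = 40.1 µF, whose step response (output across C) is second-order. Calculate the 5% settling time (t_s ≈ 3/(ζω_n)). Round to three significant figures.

For a series RLC circuit (capacitor voltage as output), ω_n = 1/√(LC) = 1/√(1.99 mH · 40.1 µF) = 3540 rad/s.
ζ = (R/2)·√(C/L) = (12.2/2)·√(40.1 µF/1.99 mH) = 0.866.
t_s ≈ 3/(ζω_n) = 0.000979 s.

t_s ≈ 0.000979 s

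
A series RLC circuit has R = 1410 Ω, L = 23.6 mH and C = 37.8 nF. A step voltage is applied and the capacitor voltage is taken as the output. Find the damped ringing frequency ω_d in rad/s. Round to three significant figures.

ω_d ≈ 15100 rad/s

For a series RLC circuit (capacitor voltage as output), ω_n = 1/√(LC) = 1/√(23.6 mH · 37.8 nF) = 33500 rad/s.
ζ = (R/2)·√(C/L) = (1410/2)·√(37.8 nF/23.6 mH) = 0.892.
ω_d = 33500·√(1 − 0.892²) = 15100 rad/s.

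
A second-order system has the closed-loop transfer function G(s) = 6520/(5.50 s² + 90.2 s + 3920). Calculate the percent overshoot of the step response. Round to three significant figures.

%OS ≈ 36.3%

Dividing through by 5.50: denominator becomes s² + 16.40 s + 712.7.
So ω_n = √712.7 = 26.7 rad/s and ζ = 16.40/(2·26.7) = 0.307.
Overshoot: exp(−π·0.307/√(1−0.307²)) = 0.363, i.e. 36.3%.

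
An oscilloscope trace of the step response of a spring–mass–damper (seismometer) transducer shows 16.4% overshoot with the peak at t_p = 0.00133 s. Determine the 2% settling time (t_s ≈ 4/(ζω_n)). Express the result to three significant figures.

t_s ≈ 0.00294 s

ζ from %OS: ζ = |ln 0.164|/√(π²+ln²0.164) = 0.499.
From t_p = π/ω_d, ω_d = π/0.00133 = 2360 rad/s, so ω_n = ω_d/√(1−ζ²) = 2730 rad/s.
t_s ≈ 4/(ζω_n) = 4/(0.499·2730) = 0.00294 s.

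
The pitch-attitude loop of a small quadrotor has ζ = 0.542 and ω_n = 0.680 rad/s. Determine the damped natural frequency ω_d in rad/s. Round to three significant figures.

ω_d ≈ 0.571 rad/s

ω_d = ω_n√(1−ζ²) = 0.680·√0.706 = 0.571 rad/s.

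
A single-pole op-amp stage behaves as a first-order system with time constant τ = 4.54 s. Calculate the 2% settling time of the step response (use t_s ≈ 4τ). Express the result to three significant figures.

t_s ≈ 4τ = 18.2 s.

t_s ≈ 18.2 s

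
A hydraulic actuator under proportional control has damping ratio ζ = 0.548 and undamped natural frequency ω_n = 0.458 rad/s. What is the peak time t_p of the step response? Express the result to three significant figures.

The damped frequency is ω_d = ω_n√(1−ζ²) = 0.458·√(1−0.300) = 0.383 rad/s.
Peak time t_p = π/ω_d = π/0.383 = 8.20 s.

t_p ≈ 8.20 s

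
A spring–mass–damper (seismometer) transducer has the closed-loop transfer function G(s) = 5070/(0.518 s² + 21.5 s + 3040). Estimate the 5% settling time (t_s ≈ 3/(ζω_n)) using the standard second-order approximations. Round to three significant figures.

Dividing through by 0.518: denominator becomes s² + 41.51 s + 5869.
So ω_n = √5869 = 76.6 rad/s and ζ = 41.51/(2·76.6) = 0.271.
t_s ≈ 3/(ζω_n) = 0.145 s.

t_s ≈ 0.145 s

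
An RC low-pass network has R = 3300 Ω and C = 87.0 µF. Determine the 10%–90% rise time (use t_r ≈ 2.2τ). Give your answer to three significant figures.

t_r ≈ 0.632 s

τ = RC = 3300 × 87.0 µF = 0.287 s.
t_r ≈ 2.2τ = 0.632 s.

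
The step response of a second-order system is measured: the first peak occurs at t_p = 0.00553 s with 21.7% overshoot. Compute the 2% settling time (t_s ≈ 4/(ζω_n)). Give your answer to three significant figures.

t_s ≈ 0.0145 s

From the overshoot, ζ = −ln(OS)/√(π²+ln²(OS)) = 0.437.
From t_p = π/ω_d, ω_d = π/0.00553 = 568 rad/s, so ω_n = ω_d/√(1−ζ²) = 632 rad/s.
t_s ≈ 4/(ζω_n) = 4/(0.437·632) = 0.0145 s.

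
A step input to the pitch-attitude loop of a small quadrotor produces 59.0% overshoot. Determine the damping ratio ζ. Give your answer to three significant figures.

ζ ≈ 0.166

From %OS = 100·exp(−πζ/√(1−ζ²)), invert to get ζ = −ln(OS)/√(π² + ln²(OS)) with OS = 0.590.
−ln 0.590 = 0.5276, so ζ = 0.5276/√(π² + 0.2784) = 0.166.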